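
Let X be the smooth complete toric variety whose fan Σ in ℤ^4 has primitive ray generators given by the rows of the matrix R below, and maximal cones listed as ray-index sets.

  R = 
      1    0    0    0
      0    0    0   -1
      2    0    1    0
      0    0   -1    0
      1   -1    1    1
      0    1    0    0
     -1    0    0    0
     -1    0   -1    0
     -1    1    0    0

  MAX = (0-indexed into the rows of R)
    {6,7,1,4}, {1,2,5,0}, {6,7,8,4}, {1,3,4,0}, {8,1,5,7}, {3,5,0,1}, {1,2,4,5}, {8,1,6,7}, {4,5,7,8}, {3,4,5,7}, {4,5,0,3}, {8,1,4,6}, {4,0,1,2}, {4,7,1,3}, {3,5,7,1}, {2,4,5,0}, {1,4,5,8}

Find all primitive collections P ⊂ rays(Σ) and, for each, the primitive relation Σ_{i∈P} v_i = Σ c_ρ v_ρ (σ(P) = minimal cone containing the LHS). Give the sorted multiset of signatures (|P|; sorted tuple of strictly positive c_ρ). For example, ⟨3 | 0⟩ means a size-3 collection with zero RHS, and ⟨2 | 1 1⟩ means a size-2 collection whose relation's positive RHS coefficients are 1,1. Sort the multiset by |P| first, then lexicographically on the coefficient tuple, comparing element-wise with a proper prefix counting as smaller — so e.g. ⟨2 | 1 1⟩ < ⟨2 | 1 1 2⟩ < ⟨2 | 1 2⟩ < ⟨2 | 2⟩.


The 14 primitive collections of Σ (r=9, n=4):

  • {0,6}:  v_{0} + v_{6} = 0 ; sig = ⟨2 | 0⟩
  • {0,7}:  v_{0} + v_{7} = v_{3} ; sig = ⟨2 | 1⟩
  • {0,8}:  v_{0} + v_{8} = v_{5} ; sig = ⟨2 | 1⟩
  • {2,7}:  v_{2} + v_{7} = v_{0} ; sig = ⟨2 | 1⟩
  • {3,6}:  v_{3} + v_{6} = v_{7} ; sig = ⟨2 | 1⟩
  • {5,6}:  v_{5} + v_{6} = v_{8} ; sig = ⟨2 | 1⟩
  • {3,8}:  v_{3} + v_{8} = v_{5} + v_{7} ; sig = ⟨2 | 1 1⟩
  • {2,6}:  v_{2} + v_{6} = v_{1} + v_{4} + v_{5} ; sig = ⟨2 | 1 1 1⟩
  • {2,8}:  v_{2} + v_{8} = v_{1} + v_{4} + 2·v_{5} ; sig = ⟨2 | 1 1 2⟩
  • {2,3}:  v_{2} + v_{3} = 2·v_{0} ; sig = ⟨2 | 2⟩
  • {1,4,5,7}:  v_{1} + v_{4} + v_{5} + v_{7} = 0 ; sig = ⟨4 | 0⟩
  • {0,1,4,5}:  v_{0} + v_{1} + v_{4} + v_{5} = v_{2} ; sig = ⟨4 | 1⟩
  • {1,3,4,5}:  v_{1} + v_{3} + v_{4} + v_{5} = v_{0} ; sig = ⟨4 | 1⟩
  • {1,4,7,8}:  v_{1} + v_{4} + v_{7} + v_{8} = v_{6} ; sig = ⟨4 | 1⟩

Signatures (|P|; sorted positive RHS coefficients), sorted:
[⟨2 | 0⟩, ⟨2 | 1⟩, ⟨2 | 1⟩, ⟨2 | 1⟩, ⟨2 | 1⟩, ⟨2 | 1⟩, ⟨2 | 1 1⟩, ⟨2 | 1 1 1⟩, ⟨2 | 1 1 2⟩, ⟨2 | 2⟩, ⟨4 | 0⟩, ⟨4 | 1⟩, ⟨4 | 1⟩, ⟨4 | 1⟩]


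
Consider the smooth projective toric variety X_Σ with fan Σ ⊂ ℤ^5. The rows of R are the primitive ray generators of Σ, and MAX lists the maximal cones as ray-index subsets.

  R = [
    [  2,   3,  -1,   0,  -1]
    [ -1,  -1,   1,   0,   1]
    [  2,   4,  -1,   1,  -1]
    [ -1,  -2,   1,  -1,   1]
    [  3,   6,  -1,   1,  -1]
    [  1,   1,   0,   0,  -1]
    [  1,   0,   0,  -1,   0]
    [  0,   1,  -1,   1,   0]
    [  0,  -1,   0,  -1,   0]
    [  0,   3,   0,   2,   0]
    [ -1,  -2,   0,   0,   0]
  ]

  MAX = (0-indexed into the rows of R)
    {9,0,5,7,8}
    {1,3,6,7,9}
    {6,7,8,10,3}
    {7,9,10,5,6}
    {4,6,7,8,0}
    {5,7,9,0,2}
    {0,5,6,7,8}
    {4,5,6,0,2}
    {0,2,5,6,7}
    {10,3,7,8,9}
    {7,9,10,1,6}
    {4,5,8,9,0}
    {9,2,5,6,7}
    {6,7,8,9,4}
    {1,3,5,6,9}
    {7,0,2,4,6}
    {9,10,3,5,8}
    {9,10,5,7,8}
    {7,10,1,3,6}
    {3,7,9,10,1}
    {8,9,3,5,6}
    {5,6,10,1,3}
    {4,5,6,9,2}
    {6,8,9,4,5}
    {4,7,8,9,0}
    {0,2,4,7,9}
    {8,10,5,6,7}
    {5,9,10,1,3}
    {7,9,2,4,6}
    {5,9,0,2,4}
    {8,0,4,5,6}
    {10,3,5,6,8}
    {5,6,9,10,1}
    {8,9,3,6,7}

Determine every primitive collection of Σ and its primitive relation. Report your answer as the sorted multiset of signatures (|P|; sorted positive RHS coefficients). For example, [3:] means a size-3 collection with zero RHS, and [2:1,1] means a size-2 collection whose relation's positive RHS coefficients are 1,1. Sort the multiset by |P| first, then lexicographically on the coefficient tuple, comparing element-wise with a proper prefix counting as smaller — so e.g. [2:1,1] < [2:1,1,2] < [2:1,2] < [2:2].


Primitive collections (18):

  {1,8}:  v_{1} + v_{8} = v_{3}  ⟹  sig = [2:1]
  {2,8}:  v_{2} + v_{8} = v_{0}  ⟹  sig = [2:1]
  {4,10}:  v_{4} + v_{10} = v_{2}  ⟹  sig = [2:1]
  {1,2}:  v_{1} + v_{2} = v_{6} + v_{9}  ⟹  sig = [2:1,1]
  {2,10}:  v_{2} + v_{10} = v_{5} + v_{7}  ⟹  sig = [2:1,1]
  {0,1}:  v_{0} + v_{1} = v_{6} + v_{8} + v_{9}  ⟹  sig = [2:1,1,1]
  {0,10}:  v_{0} + v_{10} = v_{5} + v_{7} + v_{8}  ⟹  sig = [2:1,1,1]
  {2,3}:  v_{2} + v_{3} = v_{6} + v_{8} + v_{9}  ⟹  sig = [2:1,1,1]
  {0,3}:  v_{0} + v_{3} = v_{6} + 2·v_{8} + v_{9}  ⟹  sig = [2:1,1,2]
  {1,4}:  v_{1} + v_{4} = 2·v_{6} + v_{8} + 2·v_{9}  ⟹  sig = [2:1,2,2]
  {3,4}:  v_{3} + v_{4} = 2·v_{6} + 2·v_{8} + 2·v_{9}  ⟹  sig = [2:2,2,2]
  {3,5,7}:  v_{3} + v_{5} + v_{7} = 0  ⟹  sig = [3:]
  {0,6,9}:  v_{0} + v_{6} + v_{9} = v_{4}  ⟹  sig = [3:1]
  {1,5,7}:  v_{1} + v_{5} + v_{7} = v_{6} + v_{9} + v_{10}  ⟹  sig = [3:1,1,1]
  {4,5,7}:  v_{4} + v_{5} + v_{7} = 2·v_{2}  ⟹  sig = [3:2]
  {6,8,9,10}:  v_{6} + v_{8} + v_{9} + v_{10} = 0  ⟹  sig = [4:]
  {3,6,9,10}:  v_{3} + v_{6} + v_{9} + v_{10} = v_{1}  ⟹  sig = [4:1]
  {5,6,7,8,9}:  v_{5} + v_{6} + v_{7} + v_{8} + v_{9} = v_{2}  ⟹  sig = [5:1]

Hence PRS(X_Σ) =
    [2:1]
    [2:1]
    [2:1]
    [2:1,1]
    [2:1,1]
    [2:1,1,1]
    [2:1,1,1]
    [2:1,1,1]
    [2:1,1,2]
    [2:1,2,2]
    [2:2,2,2]
    [3:]
    [3:1]
    [3:1,1,1]
    [3:2]
    [4:]
    [4:1]
    [5:1]


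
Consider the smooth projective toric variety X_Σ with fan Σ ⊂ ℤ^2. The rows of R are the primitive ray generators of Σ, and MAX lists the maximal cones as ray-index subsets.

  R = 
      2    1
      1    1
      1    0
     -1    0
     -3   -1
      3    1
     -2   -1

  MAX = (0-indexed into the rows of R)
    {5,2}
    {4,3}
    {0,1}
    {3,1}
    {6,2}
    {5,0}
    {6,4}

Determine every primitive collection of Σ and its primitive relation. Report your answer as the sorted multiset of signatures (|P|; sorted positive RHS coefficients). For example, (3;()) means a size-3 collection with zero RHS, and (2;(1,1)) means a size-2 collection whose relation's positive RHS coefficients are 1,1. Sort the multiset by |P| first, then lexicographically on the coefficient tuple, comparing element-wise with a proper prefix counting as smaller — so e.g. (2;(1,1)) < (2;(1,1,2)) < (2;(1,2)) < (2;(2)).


14 minimal non-faces of Δ(Σ) (on 7 rays):

  P = {0,6}:  v_{0} + v_{6} = 0  →  sig = (2;())
  P = {2,3}:  v_{2} + v_{3} = 0  →  sig = (2;())
  P = {4,5}:  v_{4} + v_{5} = 0  →  sig = (2;())
  P = {0,2}:  v_{0} + v_{2} = v_{5}  →  sig = (2;(1))
  P = {0,3}:  v_{0} + v_{3} = v_{1}  →  sig = (2;(1))
  P = {0,4}:  v_{0} + v_{4} = v_{3}  →  sig = (2;(1))
  P = {1,2}:  v_{1} + v_{2} = v_{0}  →  sig = (2;(1))
  P = {1,6}:  v_{1} + v_{6} = v_{3}  →  sig = (2;(1))
  P = {2,4}:  v_{2} + v_{4} = v_{6}  →  sig = (2;(1))
  P = {3,5}:  v_{3} + v_{5} = v_{0}  →  sig = (2;(1))
  P = {3,6}:  v_{3} + v_{6} = v_{4}  →  sig = (2;(1))
  P = {5,6}:  v_{5} + v_{6} = v_{2}  →  sig = (2;(1))
  P = {1,4}:  v_{1} + v_{4} = 2·v_{3}  →  sig = (2;(2))
  P = {1,5}:  v_{1} + v_{5} = 2·v_{0}  →  sig = (2;(2))

Sorted signature multiset PRS(X):
[(2;()), (2;()), (2;()), (2;(1)), (2;(1)), (2;(1)), (2;(1)), (2;(1)), (2;(1)), (2;(1)), (2;(1)), (2;(1)), (2;(2)), (2;(2))]


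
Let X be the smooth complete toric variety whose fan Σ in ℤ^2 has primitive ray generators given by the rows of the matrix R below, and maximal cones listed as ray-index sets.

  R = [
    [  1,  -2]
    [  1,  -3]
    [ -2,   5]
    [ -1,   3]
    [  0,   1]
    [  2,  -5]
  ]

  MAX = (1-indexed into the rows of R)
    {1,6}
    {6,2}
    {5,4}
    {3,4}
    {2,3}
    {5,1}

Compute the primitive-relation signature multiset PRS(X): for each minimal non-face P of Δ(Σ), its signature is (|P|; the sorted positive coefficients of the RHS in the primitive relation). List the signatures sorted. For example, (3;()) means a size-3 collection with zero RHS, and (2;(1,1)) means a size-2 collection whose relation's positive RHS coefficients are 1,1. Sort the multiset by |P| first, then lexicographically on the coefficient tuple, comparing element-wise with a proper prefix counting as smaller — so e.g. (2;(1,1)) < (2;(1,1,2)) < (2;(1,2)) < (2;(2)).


9 minimal non-faces of Δ(Σ) (on 6 rays):

  {2,4}:  v_{2} + v_{4} = 0 ; sig = (2;())
  {3,6}:  v_{3} + v_{6} = 0 ; sig = (2;())
  {1,2}:  v_{1} + v_{2} = v_{6} ; sig = (2;(1))
  {1,3}:  v_{1} + v_{3} = v_{4} ; sig = (2;(1))
  {1,4}:  v_{1} + v_{4} = v_{5} ; sig = (2;(1))
  {2,5}:  v_{2} + v_{5} = v_{1} ; sig = (2;(1))
  {4,6}:  v_{4} + v_{6} = v_{1} ; sig = (2;(1))
  {3,5}:  v_{3} + v_{5} = 2·v_{4} ; sig = (2;(2))
  {5,6}:  v_{5} + v_{6} = 2·v_{1} ; sig = (2;(2))

Sorted signature multiset PRS(X):
    |P|=2: 9 collections, coeffs (), (), (1), (1), (1), (1), (1), (2), (2)


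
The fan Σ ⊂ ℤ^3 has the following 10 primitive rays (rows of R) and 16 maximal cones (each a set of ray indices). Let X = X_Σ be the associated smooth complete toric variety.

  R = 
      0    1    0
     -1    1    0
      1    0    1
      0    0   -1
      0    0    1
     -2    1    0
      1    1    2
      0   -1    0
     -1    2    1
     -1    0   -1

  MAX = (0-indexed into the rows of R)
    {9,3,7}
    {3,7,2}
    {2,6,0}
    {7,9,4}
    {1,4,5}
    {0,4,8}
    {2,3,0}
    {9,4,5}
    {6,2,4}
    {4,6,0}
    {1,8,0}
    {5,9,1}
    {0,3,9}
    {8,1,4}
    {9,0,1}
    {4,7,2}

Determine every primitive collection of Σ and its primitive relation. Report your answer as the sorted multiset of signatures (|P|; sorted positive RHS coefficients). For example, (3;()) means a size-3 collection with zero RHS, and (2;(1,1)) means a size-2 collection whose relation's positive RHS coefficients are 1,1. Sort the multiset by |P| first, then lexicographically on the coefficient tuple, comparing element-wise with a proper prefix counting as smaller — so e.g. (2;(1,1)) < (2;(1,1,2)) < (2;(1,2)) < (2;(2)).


Σ has 25 primitive collections:

  P={0,7}:  v_{0} + v_{7} = 0  ⟹  sig = (2;())
  P={2,9}:  v_{2} + v_{9} = 0  ⟹  sig = (2;())
  P={3,4}:  v_{3} + v_{4} = 0  ⟹  sig = (2;())
  P={1,2}:  v_{1} + v_{2} = v_{0} + v_{4}  ⟹  sig = (2;(1,1))
  P={1,3}:  v_{1} + v_{3} = v_{0} + v_{9}  ⟹  sig = (2;(1,1))
  P={1,7}:  v_{1} + v_{7} = v_{4} + v_{9}  ⟹  sig = (2;(1,1))
  P={2,5}:  v_{2} + v_{5} = v_{1} + v_{4}  ⟹  sig = (2;(1,1))
  P={3,5}:  v_{3} + v_{5} = v_{1} + v_{9}  ⟹  sig = (2;(1,1))
  P={3,6}:  v_{3} + v_{6} = v_{0} + v_{2}  ⟹  sig = (2;(1,1))
  P={3,8}:  v_{3} + v_{8} = v_{0} + v_{1}  ⟹  sig = (2;(1,1))
  P={5,6}:  v_{5} + v_{6} = v_{4} + v_{8}  ⟹  sig = (2;(1,1))
  P={6,7}:  v_{6} + v_{7} = v_{2} + v_{4}  ⟹  sig = (2;(1,1))
  P={6,9}:  v_{6} + v_{9} = v_{0} + v_{4}  ⟹  sig = (2;(1,1))
  P={7,8}:  v_{7} + v_{8} = v_{1} + v_{4}  ⟹  sig = (2;(1,1))
  P={5,8}:  v_{5} + v_{8} = 3·v_{1} + v_{4}  ⟹  sig = (2;(1,3))
  P={0,5}:  v_{0} + v_{5} = 2·v_{1}  ⟹  sig = (2;(2))
  P={8,9}:  v_{8} + v_{9} = 2·v_{1}  ⟹  sig = (2;(2))
  P={1,6}:  v_{1} + v_{6} = 2·v_{0} + 2·v_{4}  ⟹  sig = (2;(2,2))
  P={2,8}:  v_{2} + v_{8} = 2·v_{0} + 2·v_{4}  ⟹  sig = (2;(2,2))
  P={5,7}:  v_{5} + v_{7} = 2·v_{4} + 2·v_{9}  ⟹  sig = (2;(2,2))
  P={6,8}:  v_{6} + v_{8} = 3·v_{0} + 3·v_{4}  ⟹  sig = (2;(3,3))
  P={0,1,4}:  v_{0} + v_{1} + v_{4} = v_{8}  ⟹  sig = (3;(1))
  P={0,2,4}:  v_{0} + v_{2} + v_{4} = v_{6}  ⟹  sig = (3;(1))
  P={0,4,9}:  v_{0} + v_{4} + v_{9} = v_{1}  ⟹  sig = (3;(1))
  P={1,4,9}:  v_{1} + v_{4} + v_{9} = v_{5}  ⟹  sig = (3;(1))

Signatures (|P|; sorted positive RHS coefficients), sorted:
{ (2;()) ×3,  (2;(1,1)) ×11,  (2;(1,3)),  (2;(2)) ×2,  (2;(2,2)) ×3,  (2;(3,3)),  (3;(1)) ×4 }


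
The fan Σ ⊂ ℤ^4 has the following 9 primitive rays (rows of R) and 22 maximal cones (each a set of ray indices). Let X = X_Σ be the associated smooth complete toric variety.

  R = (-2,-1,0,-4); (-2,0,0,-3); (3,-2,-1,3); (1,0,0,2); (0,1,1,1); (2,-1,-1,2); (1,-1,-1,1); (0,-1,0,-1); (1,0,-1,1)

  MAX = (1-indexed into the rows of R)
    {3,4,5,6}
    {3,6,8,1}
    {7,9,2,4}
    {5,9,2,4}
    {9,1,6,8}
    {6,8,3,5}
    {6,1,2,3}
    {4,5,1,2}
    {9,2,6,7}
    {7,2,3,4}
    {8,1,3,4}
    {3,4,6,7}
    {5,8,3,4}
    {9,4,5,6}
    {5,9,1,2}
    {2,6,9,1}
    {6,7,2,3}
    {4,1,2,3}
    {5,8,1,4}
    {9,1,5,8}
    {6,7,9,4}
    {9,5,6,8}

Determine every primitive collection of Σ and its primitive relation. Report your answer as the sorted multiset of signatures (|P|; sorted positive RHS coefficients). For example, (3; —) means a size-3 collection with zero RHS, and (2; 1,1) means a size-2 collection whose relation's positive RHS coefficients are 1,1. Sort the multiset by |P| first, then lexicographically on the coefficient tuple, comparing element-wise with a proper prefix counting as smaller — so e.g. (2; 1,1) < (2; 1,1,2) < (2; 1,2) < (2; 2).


Δ(Σ) — 9 vertices, 14 min non-faces:

  • {2,8}:  v_{2} + v_{8} = v_{1}  ⟹  sig = (2; 1)
  • {5,7}:  v_{5} + v_{7} = v_{4}  ⟹  sig = (2; 1)
  • {7,8}:  v_{7} + v_{8} = v_{2} + v_{3}  ⟹  sig = (2; 1,1)
  • {1,7}:  v_{1} + v_{7} = 2·v_{2} + v_{3}  ⟹  sig = (2; 1,2)
  • {3,9}:  v_{3} + v_{9} = 2·v_{6}  ⟹  sig = (2; 2)
  • {2,5,6}:  v_{2} + v_{5} + v_{6} = 0  ⟹  sig = (3; —)
  • {1,5,6}:  v_{1} + v_{5} + v_{6} = v_{8}  ⟹  sig = (3; 1)
  • {2,4,6}:  v_{2} + v_{4} + v_{6} = v_{7}  ⟹  sig = (3; 1)
  • {4,6,8}:  v_{4} + v_{6} + v_{8} = v_{3}  ⟹  sig = (3; 1)
  • {4,8,9}:  v_{4} + v_{8} + v_{9} = v_{6}  ⟹  sig = (3; 1)
  • {1,4,6}:  v_{1} + v_{4} + v_{6} = v_{2} + v_{3}  ⟹  sig = (3; 1,1)
  • {1,4,9}:  v_{1} + v_{4} + v_{9} = v_{2} + v_{6}  ⟹  sig = (3; 1,1)
  • {2,3,5}:  v_{2} + v_{3} + v_{5} = v_{4} + v_{8}  ⟹  sig = (3; 1,1)
  • {1,3,5}:  v_{1} + v_{3} + v_{5} = v_{4} + 2·v_{8}  ⟹  sig = (3; 1,2)

so the primitive-relation signature multiset is
    |P|=2: 5 collections, coeffs (1), (1), (1,1), (1,2), (2)
    |P|=3: 9 collections, coeffs (), (1), (1), (1), (1), (1,1), (1,1), (1,1), (1,2)


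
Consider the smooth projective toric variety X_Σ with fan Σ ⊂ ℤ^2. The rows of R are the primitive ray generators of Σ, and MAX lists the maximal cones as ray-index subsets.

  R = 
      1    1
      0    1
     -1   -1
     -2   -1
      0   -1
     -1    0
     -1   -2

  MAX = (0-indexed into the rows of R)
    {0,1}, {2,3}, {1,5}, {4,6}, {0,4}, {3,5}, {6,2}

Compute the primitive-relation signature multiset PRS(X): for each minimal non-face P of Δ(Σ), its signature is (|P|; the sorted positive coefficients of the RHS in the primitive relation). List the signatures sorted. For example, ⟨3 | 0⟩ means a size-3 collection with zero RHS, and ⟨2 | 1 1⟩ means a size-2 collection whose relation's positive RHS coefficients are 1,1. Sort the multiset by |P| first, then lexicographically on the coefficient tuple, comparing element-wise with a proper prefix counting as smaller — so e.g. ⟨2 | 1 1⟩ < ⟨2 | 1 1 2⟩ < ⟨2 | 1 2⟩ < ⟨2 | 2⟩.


Minimal non-faces — 14 found among 7 rays, 7 max cones:

  P={0,2}:  v_{0} + v_{2} = 0  ⟹  sig = ⟨2 | 0⟩
  P={1,4}:  v_{1} + v_{4} = 0  ⟹  sig = ⟨2 | 0⟩
  P={0,3}:  v_{0} + v_{3} = v_{5}  ⟹  sig = ⟨2 | 1⟩
  P={0,5}:  v_{0} + v_{5} = v_{1}  ⟹  sig = ⟨2 | 1⟩
  P={0,6}:  v_{0} + v_{6} = v_{4}  ⟹  sig = ⟨2 | 1⟩
  P={1,2}:  v_{1} + v_{2} = v_{5}  ⟹  sig = ⟨2 | 1⟩
  P={1,6}:  v_{1} + v_{6} = v_{2}  ⟹  sig = ⟨2 | 1⟩
  P={2,4}:  v_{2} + v_{4} = v_{6}  ⟹  sig = ⟨2 | 1⟩
  P={2,5}:  v_{2} + v_{5} = v_{3}  ⟹  sig = ⟨2 | 1⟩
  P={4,5}:  v_{4} + v_{5} = v_{2}  ⟹  sig = ⟨2 | 1⟩
  P={1,3}:  v_{1} + v_{3} = 2·v_{5}  ⟹  sig = ⟨2 | 2⟩
  P={3,4}:  v_{3} + v_{4} = 2·v_{2}  ⟹  sig = ⟨2 | 2⟩
  P={5,6}:  v_{5} + v_{6} = 2·v_{2}  ⟹  sig = ⟨2 | 2⟩
  P={3,6}:  v_{3} + v_{6} = 3·v_{2}  ⟹  sig = ⟨2 | 3⟩

so the primitive-relation signature multiset is
    ⟨2 | 0⟩
    ⟨2 | 0⟩
    ⟨2 | 1⟩
    ⟨2 | 1⟩
    ⟨2 | 1⟩
    ⟨2 | 1⟩
    ⟨2 | 1⟩
    ⟨2 | 1⟩
    ⟨2 | 1⟩
    ⟨2 | 1⟩
    ⟨2 | 2⟩
    ⟨2 | 2⟩
    ⟨2 | 2⟩
    ⟨2 | 3⟩


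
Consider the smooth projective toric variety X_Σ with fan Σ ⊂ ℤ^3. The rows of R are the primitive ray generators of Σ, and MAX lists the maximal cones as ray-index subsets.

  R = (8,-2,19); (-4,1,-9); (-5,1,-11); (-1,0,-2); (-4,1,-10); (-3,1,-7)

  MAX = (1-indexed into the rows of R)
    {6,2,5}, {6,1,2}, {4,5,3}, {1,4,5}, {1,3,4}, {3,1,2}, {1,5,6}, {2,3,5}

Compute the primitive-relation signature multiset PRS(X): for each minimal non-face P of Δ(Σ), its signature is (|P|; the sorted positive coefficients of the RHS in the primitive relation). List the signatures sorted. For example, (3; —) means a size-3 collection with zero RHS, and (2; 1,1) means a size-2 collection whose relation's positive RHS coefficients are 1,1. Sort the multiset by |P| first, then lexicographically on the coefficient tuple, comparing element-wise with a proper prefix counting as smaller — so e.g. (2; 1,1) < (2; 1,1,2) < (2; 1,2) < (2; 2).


Σ has 5 primitive collections:

  P = {2,4}:  v_{2} + v_{4} = v_{3}  ⇒ sig = (2; 1)
  P = {4,6}:  v_{4} + v_{6} = v_{2}  ⇒ sig = (2; 1)
  P = {3,6}:  v_{3} + v_{6} = 2·v_{2}  ⇒ sig = (2; 2)
  P = {1,2,5}:  v_{1} + v_{2} + v_{5} = 0  ⇒ sig = (3; —)
  P = {1,3,5}:  v_{1} + v_{3} + v_{5} = v_{4}  ⇒ sig = (3; 1)

Signatures (|P|; sorted positive RHS coefficients), sorted:
[(2; 1), (2; 1), (2; 2), (3; —), (3; 1)]


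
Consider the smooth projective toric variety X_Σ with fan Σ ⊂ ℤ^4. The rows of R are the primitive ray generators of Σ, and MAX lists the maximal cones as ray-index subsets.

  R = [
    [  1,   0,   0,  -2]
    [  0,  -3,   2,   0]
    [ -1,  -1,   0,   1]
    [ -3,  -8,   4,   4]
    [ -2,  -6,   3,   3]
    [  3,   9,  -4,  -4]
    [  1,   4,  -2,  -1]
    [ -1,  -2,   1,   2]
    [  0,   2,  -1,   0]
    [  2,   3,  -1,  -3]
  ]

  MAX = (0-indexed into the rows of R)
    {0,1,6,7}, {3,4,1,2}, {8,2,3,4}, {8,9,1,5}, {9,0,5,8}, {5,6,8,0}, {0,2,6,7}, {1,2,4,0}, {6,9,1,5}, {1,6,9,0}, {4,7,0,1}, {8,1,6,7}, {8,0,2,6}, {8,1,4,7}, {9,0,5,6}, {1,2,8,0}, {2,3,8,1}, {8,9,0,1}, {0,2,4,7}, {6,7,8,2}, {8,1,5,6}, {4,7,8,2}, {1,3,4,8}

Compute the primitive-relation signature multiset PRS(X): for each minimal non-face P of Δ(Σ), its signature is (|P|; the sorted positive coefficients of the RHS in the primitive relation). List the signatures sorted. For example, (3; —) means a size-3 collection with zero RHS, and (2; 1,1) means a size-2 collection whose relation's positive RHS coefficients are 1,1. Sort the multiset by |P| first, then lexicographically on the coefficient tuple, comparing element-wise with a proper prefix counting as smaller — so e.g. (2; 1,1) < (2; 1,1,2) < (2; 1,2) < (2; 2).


Δ(Σ) — 10 vertices, 20 min non-faces:

  P = {4,6}:  v_{4} + v_{6} = v_{7} — sig = (2; 1)
  P = {4,9}:  v_{4} + v_{9} = v_{1} — sig = (2; 1)
  P = {2,9}:  v_{2} + v_{9} = v_{0} + v_{8} — sig = (2; 1,1)
  P = {3,6}:  v_{3} + v_{6} = v_{4} + v_{8} — sig = (2; 1,1)
  P = {7,9}:  v_{7} + v_{9} = v_{1} + v_{6} — sig = (2; 1,1)
  P = {4,5}:  v_{4} + v_{5} = v_{1} + v_{6} + v_{8} — sig = (2; 1,1,1)
  P = {2,5}:  v_{2} + v_{5} = v_{0} + v_{6} + 2·v_{8} — sig = (2; 1,1,2)
  P = {3,9}:  v_{3} + v_{9} = 2·v_{1} + v_{2} + v_{8} — sig = (2; 1,1,2)
  P = {5,7}:  v_{5} + v_{7} = v_{1} + 2·v_{6} + v_{8} — sig = (2; 1,1,2)
  P = {3,5}:  v_{3} + v_{5} = v_{1} + 2·v_{8} — sig = (2; 1,2)
  P = {3,7}:  v_{3} + v_{7} = 2·v_{4} + v_{8} — sig = (2; 1,2)
  P = {0,3}:  v_{0} + v_{3} = 2·v_{1} + 2·v_{2} — sig = (2; 2,2)
  P = {0,7,8}:  v_{0} + v_{7} + v_{8} = 0 — sig = (3; —)
  P = {1,2,6}:  v_{1} + v_{2} + v_{6} = 0 — sig = (3; —)
  P = {1,2,7}:  v_{1} + v_{2} + v_{7} = v_{4} — sig = (3; 1)
  P = {6,8,9}:  v_{6} + v_{8} + v_{9} = v_{5} — sig = (3; 1)
  P = {0,4,8}:  v_{0} + v_{4} + v_{8} = v_{1} + v_{2} — sig = (3; 1,1)
  P = {0,1,5}:  v_{0} + v_{1} + v_{5} = 2·v_{9} — sig = (3; 2)
  P = {0,1,6,8}:  v_{0} + v_{1} + v_{6} + v_{8} = v_{9} — sig = (4; 1)
  P = {1,2,4,8}:  v_{1} + v_{2} + v_{4} + v_{8} = v_{3} — sig = (4; 1)

Signatures (|P|; sorted positive RHS coefficients), sorted:
    (2; 1)
    (2; 1)
    (2; 1,1)
    (2; 1,1)
    (2; 1,1)
    (2; 1,1,1)
    (2; 1,1,2)
    (2; 1,1,2)
    (2; 1,1,2)
    (2; 1,2)
    (2; 1,2)
    (2; 2,2)
    (3; —)
    (3; —)
    (3; 1)
    (3; 1)
    (3; 1,1)
    (3; 2)
    (4; 1)
    (4; 1)


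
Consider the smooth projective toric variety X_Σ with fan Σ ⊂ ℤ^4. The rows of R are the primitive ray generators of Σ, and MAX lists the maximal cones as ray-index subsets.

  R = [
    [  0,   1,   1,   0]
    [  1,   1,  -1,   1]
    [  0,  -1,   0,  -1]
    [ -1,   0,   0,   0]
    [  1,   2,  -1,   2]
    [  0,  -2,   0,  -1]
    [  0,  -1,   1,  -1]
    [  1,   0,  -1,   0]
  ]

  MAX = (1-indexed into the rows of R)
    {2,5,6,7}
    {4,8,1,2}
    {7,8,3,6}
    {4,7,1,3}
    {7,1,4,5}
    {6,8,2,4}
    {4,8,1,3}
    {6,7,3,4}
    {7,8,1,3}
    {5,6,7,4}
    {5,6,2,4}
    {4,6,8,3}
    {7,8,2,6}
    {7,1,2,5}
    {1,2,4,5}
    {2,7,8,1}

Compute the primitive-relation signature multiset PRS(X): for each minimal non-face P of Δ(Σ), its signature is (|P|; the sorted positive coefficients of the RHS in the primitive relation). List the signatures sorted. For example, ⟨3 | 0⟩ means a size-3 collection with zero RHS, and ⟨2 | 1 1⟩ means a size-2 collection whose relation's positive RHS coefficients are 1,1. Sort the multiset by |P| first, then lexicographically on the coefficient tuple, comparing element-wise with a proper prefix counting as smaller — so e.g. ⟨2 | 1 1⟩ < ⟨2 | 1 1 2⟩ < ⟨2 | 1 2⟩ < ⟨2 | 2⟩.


Δ(Σ) — 8 vertices, 6 min non-faces:

  • {1,6}:  v_{1} + v_{6} = v_{7}  ⟹  sig = ⟨2 | 1⟩
  • {2,3}:  v_{2} + v_{3} = v_{8}  ⟹  sig = ⟨2 | 1⟩
  • {3,5}:  v_{3} + v_{5} = v_{2}  ⟹  sig = ⟨2 | 1⟩
  • {5,8}:  v_{5} + v_{8} = 2·v_{2}  ⟹  sig = ⟨2 | 2⟩
  • {2,4,7}:  v_{2} + v_{4} + v_{7} = 0  ⟹  sig = ⟨3 | 0⟩
  • {4,7,8}:  v_{4} + v_{7} + v_{8} = v_{3}  ⟹  sig = ⟨3 | 1⟩

Sorted signature multiset PRS(X):
{ ⟨2 | 1⟩ ×3,  ⟨2 | 2⟩,  ⟨3 | 0⟩,  ⟨3 | 1⟩ }


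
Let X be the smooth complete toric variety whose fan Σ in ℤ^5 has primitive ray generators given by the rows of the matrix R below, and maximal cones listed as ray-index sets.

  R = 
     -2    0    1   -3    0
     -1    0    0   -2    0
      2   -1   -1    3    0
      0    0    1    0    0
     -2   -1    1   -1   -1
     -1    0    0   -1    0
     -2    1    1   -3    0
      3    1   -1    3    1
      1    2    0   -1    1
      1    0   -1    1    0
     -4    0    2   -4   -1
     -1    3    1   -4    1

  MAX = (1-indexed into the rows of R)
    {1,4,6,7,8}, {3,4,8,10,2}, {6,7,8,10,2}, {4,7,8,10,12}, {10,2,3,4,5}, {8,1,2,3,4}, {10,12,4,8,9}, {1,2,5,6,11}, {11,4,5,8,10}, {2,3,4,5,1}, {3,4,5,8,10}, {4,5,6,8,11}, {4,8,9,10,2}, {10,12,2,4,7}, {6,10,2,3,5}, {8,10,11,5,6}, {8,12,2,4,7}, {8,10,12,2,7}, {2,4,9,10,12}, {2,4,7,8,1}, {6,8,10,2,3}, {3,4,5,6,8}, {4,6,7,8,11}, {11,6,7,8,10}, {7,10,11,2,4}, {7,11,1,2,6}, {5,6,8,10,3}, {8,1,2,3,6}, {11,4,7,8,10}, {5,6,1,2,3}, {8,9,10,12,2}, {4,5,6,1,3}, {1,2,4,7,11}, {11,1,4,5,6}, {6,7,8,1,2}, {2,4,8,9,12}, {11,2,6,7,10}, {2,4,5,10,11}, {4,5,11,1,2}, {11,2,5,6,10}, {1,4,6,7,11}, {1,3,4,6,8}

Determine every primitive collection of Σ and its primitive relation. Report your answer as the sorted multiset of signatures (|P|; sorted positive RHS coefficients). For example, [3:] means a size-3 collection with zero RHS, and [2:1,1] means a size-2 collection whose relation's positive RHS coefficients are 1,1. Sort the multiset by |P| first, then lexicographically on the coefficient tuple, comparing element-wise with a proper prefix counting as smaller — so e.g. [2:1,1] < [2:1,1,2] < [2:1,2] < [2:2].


Δ(Σ) — 12 vertices, 23 min non-faces:

  {3,7}:  v_{3} + v_{7} = 0  so sig = [2:]
  {1,10}:  v_{1} + v_{10} = v_{2}  so sig = [2:1]
  {3,11}:  v_{3} + v_{11} = v_{5}  so sig = [2:1]
  {3,12}:  v_{3} + v_{12} = v_{9}  so sig = [2:1]
  {5,7}:  v_{5} + v_{7} = v_{11}  so sig = [2:1]
  {7,9}:  v_{7} + v_{9} = v_{12}  so sig = [2:1]
  {5,9}:  v_{5} + v_{9} = v_{4} + v_{7} + v_{10}  so sig = [2:1,1,1]
  {6,9}:  v_{6} + v_{9} = v_{2} + v_{7} + v_{8}  so sig = [2:1,1,1]
  {3,9}:  v_{3} + v_{9} = v_{2} + v_{4} + v_{8} + v_{10}  so sig = [2:1,1,1,1]
  {1,9}:  v_{1} + v_{9} = 2·v_{2} + v_{4} + v_{7} + v_{8}  so sig = [2:1,1,1,2]
  {5,12}:  v_{5} + v_{12} = v_{4} + 2·v_{7} + v_{10}  so sig = [2:1,1,2]
  {6,12}:  v_{6} + v_{12} = v_{2} + 2·v_{7} + v_{8}  so sig = [2:1,1,2]
  {9,11}:  v_{9} + v_{11} = v_{4} + 2·v_{7} + v_{10}  so sig = [2:1,1,2]
  {1,12}:  v_{1} + v_{12} = 2·v_{2} + v_{4} + 2·v_{7} + v_{8}  so sig = [2:1,1,2,2]
  {11,12}:  v_{11} + v_{12} = v_{4} + 3·v_{7} + v_{10}  so sig = [2:1,1,3]
  {2,5,8}:  v_{2} + v_{5} + v_{8} = 0  so sig = [3:]
  {4,6,10}:  v_{4} + v_{6} + v_{10} = 0  so sig = [3:]
  {2,4,6}:  v_{2} + v_{4} + v_{6} = v_{1}  so sig = [3:1]
  {2,8,11}:  v_{2} + v_{8} + v_{11} = v_{7}  so sig = [3:1]
  {1,5,8}:  v_{1} + v_{5} + v_{8} = v_{4} + v_{6}  so sig = [3:1,1]
  {1,8,11}:  v_{1} + v_{8} + v_{11} = v_{4} + v_{6} + v_{7}  so sig = [3:1,1,1]
  {2,4,7,8,10}:  v_{2} + v_{4} + v_{7} + v_{8} + v_{10} = v_{9}  so sig = [5:1]
  {2,4,8,10,12}:  v_{2} + v_{4} + v_{8} + v_{10} + v_{12} = 2·v_{9}  so sig = [5:2]

so the primitive-relation signature multiset is
    [2:]
    [2:1]
    [2:1]
    [2:1]
    [2:1]
    [2:1]
    [2:1,1,1]
    [2:1,1,1]
    [2:1,1,1,1]
    [2:1,1,1,2]
    [2:1,1,2]
    [2:1,1,2]
    [2:1,1,2]
    [2:1,1,2,2]
    [2:1,1,3]
    [3:]
    [3:]
    [3:1]
    [3:1]
    [3:1,1]
    [3:1,1,1]
    [5:1]
    [5:2]


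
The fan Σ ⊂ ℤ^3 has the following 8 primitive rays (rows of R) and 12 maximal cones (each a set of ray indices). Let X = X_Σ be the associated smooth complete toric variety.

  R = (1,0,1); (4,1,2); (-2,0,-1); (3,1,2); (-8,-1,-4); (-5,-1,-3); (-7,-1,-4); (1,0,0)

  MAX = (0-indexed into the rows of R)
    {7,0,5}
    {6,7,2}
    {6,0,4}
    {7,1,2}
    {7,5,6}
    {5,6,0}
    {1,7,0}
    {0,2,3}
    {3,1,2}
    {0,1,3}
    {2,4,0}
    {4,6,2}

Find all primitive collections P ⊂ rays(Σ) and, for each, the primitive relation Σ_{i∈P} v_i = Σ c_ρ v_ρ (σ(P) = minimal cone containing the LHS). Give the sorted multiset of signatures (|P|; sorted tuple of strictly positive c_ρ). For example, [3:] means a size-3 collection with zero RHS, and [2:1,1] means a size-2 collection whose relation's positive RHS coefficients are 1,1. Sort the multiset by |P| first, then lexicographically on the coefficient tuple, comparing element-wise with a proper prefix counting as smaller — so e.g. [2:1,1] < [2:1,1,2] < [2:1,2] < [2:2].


|primitive collections| = 14. Relations:

  P = {2,5}:  v_{2} + v_{5} = v_{6} — sig = [2:1]
  P = {3,5}:  v_{3} + v_{5} = v_{2} — sig = [2:1]
  P = {3,7}:  v_{3} + v_{7} = v_{1} — sig = [2:1]
  P = {4,7}:  v_{4} + v_{7} = v_{6} — sig = [2:1]
  P = {1,5}:  v_{1} + v_{5} = v_{2} + v_{7} — sig = [2:1,1]
  P = {1,6}:  v_{1} + v_{6} = 2·v_{2} + v_{7} — sig = [2:1,2]
  P = {4,5}:  v_{4} + v_{5} = v_{0} + 2·v_{6} — sig = [2:1,2]
  P = {3,4}:  v_{3} + v_{4} = v_{0} + 3·v_{2} — sig = [2:1,3]
  P = {1,4}:  v_{1} + v_{4} = 2·v_{2} — sig = [2:2]
  P = {3,6}:  v_{3} + v_{6} = 2·v_{2} — sig = [2:2]
  P = {0,2,7}:  v_{0} + v_{2} + v_{7} = 0 — sig = [3:]
  P = {0,1,2}:  v_{0} + v_{1} + v_{2} = v_{3} — sig = [3:1]
  P = {0,2,6}:  v_{0} + v_{2} + v_{6} = v_{4} — sig = [3:1]
  P = {0,6,7}:  v_{0} + v_{6} + v_{7} = v_{5} — sig = [3:1]

Sorted signature multiset PRS(X):
{ [2:1] ×4,  [2:1,1],  [2:1,2] ×2,  [2:1,3],  [2:2] ×2,  [3:],  [3:1] ×3 }


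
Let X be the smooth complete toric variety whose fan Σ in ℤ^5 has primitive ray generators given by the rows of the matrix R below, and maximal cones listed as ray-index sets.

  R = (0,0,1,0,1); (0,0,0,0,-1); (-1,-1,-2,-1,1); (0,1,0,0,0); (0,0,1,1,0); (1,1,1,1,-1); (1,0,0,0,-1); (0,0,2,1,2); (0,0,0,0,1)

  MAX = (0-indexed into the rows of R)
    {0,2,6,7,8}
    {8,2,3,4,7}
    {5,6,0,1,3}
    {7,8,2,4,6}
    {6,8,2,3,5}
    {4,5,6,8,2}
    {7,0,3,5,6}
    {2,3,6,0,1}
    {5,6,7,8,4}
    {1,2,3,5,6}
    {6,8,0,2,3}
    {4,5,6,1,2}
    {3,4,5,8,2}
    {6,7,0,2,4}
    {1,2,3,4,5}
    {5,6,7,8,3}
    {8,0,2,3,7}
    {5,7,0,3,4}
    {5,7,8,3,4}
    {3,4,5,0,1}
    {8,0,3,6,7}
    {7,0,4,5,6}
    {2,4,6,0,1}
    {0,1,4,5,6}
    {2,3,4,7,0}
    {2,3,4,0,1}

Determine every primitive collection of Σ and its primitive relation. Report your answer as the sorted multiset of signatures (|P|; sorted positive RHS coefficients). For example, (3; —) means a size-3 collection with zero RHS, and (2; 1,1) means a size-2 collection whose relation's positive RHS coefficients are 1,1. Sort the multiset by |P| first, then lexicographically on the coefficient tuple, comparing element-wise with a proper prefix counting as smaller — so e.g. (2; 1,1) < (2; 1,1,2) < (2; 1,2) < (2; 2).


8 minimal non-faces of Δ(Σ) (on 9 rays):

  P={1,8}:  v_{1} + v_{8} = 0  →  sig = (2; —)
  P={1,7}:  v_{1} + v_{7} = v_{0} + v_{4}  →  sig = (2; 1,1)
  P={0,2,5}:  v_{0} + v_{2} + v_{5} = v_{8}  →  sig = (3; 1)
  P={0,4,8}:  v_{0} + v_{4} + v_{8} = v_{7}  →  sig = (3; 1)
  P={3,4,6}:  v_{3} + v_{4} + v_{6} = v_{5}  →  sig = (3; 1)
  P={0,5,8}:  v_{0} + v_{5} + v_{8} = v_{3} + v_{6} + v_{7}  →  sig = (3; 1,1,1)
  P={2,5,7}:  v_{2} + v_{5} + v_{7} = v_{4} + 2·v_{8}  →  sig = (3; 1,2)
  P={2,3,6,7}:  v_{2} + v_{3} + v_{6} + v_{7} = 2·v_{8}  →  sig = (4; 2)

Signatures (|P|; sorted positive RHS coefficients), sorted:
[(2; —), (2; 1,1), (3; 1), (3; 1), (3; 1), (3; 1,1,1), (3; 1,2), (4; 2)]


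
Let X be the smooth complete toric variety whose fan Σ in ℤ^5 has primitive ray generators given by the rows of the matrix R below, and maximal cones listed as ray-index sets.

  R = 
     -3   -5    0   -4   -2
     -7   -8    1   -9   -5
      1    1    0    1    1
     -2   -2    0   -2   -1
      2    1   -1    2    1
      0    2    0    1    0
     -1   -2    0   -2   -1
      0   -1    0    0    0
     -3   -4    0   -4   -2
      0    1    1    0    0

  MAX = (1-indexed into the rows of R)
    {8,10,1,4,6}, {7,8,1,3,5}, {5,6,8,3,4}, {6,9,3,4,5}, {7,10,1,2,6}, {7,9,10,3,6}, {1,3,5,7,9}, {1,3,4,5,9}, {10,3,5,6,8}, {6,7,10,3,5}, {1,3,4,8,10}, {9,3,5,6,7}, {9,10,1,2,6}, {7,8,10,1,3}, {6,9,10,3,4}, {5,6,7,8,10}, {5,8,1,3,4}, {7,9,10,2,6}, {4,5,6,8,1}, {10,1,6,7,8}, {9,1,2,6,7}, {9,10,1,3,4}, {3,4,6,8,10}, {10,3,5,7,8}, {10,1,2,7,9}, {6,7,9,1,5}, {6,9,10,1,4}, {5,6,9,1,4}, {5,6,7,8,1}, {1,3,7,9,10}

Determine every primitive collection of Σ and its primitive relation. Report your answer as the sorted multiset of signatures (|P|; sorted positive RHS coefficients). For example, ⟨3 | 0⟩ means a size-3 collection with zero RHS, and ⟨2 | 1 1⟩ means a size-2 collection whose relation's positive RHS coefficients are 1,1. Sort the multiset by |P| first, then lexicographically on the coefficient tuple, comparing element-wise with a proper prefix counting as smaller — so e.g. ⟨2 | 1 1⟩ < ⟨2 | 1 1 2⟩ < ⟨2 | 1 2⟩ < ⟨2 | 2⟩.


12 collections generate NE(X_Σ); each relation:

  • {4,7}:  v_{4} + v_{7} = v_{9}  so sig = ⟨2 | 1⟩
  • {8,9}:  v_{8} + v_{9} = v_{1}  so sig = ⟨2 | 1⟩
  • {2,4}:  v_{2} + v_{4} = v_{1} + v_{6} + 2·v_{9} + v_{10}  so sig = ⟨2 | 1 1 1 2⟩
  • {2,8}:  v_{2} + v_{8} = 2·v_{1} + v_{6} + v_{7} + v_{10}  so sig = ⟨2 | 1 1 1 2⟩
  • {2,5}:  v_{2} + v_{5} = v_{1} + v_{6} + 2·v_{7}  so sig = ⟨2 | 1 1 2⟩
  • {2,3}:  v_{2} + v_{3} = 2·v_{9} + v_{10}  so sig = ⟨2 | 1 2⟩
  • {4,5,10}:  v_{4} + v_{5} + v_{10} = 0  so sig = ⟨3 | 0⟩
  • {1,3,6}:  v_{1} + v_{3} + v_{6} = v_{4}  so sig = ⟨3 | 1⟩
  • {5,9,10}:  v_{5} + v_{9} + v_{10} = v_{7}  so sig = ⟨3 | 1⟩
  • {1,5,10}:  v_{1} + v_{5} + v_{10} = v_{7} + v_{8}  so sig = ⟨3 | 1 1⟩
  • {3,6,7,8}:  v_{3} + v_{6} + v_{7} + v_{8} = 0  so sig = ⟨4 | 0⟩
  • {1,6,7,9,10}:  v_{1} + v_{6} + v_{7} + v_{9} + v_{10} = v_{2}  so sig = ⟨5 | 1⟩

Hence PRS(X_Σ) =
    |P|=2: 6 collections, coeffs (1), (1), (1,1,1,2), (1,1,1,2), (1,1,2), (1,2)
    |P|=3: 4 collections, coeffs (), (1), (1), (1,1)
    |P|=4: 1 collection, coeffs ()
    |P|=5: 1 collection, coeffs (1)


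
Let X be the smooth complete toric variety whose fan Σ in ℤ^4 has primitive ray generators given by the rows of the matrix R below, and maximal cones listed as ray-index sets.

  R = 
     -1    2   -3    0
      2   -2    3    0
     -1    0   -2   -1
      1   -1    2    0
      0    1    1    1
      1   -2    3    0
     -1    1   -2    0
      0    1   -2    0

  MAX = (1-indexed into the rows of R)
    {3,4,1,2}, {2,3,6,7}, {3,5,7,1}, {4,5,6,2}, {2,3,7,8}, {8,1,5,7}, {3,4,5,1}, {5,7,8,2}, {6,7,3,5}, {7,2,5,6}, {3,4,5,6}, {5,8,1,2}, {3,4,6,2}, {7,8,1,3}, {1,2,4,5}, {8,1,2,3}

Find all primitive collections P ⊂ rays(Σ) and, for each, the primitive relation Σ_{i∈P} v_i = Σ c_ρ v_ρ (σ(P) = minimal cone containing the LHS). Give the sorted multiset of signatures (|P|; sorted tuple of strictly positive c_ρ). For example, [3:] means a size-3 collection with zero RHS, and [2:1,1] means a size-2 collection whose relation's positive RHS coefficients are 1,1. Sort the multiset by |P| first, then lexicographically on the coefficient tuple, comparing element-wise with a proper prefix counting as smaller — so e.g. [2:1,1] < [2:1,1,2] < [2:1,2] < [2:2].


Δ(Σ) — 8 vertices, 7 min non-faces:

  P={1,6}:  v_{1} + v_{6} = 0  ⇒ sig = [2:]
  P={4,7}:  v_{4} + v_{7} = 0  ⇒ sig = [2:]
  P={4,8}:  v_{4} + v_{8} = v_{1} + v_{2}  ⇒ sig = [2:1,1]
  P={6,8}:  v_{6} + v_{8} = v_{2} + v_{7}  ⇒ sig = [2:1,1]
  P={1,2,7}:  v_{1} + v_{2} + v_{7} = v_{8}  ⇒ sig = [3:1]
  P={2,3,5}:  v_{2} + v_{3} + v_{5} = v_{4}  ⇒ sig = [3:1]
  P={3,5,8}:  v_{3} + v_{5} + v_{8} = v_{1}  ⇒ sig = [3:1]

Sorted signature multiset PRS(X):
    [2:]
    [2:]
    [2:1,1]
    [2:1,1]
    [3:1]
    [3:1]
    [3:1]


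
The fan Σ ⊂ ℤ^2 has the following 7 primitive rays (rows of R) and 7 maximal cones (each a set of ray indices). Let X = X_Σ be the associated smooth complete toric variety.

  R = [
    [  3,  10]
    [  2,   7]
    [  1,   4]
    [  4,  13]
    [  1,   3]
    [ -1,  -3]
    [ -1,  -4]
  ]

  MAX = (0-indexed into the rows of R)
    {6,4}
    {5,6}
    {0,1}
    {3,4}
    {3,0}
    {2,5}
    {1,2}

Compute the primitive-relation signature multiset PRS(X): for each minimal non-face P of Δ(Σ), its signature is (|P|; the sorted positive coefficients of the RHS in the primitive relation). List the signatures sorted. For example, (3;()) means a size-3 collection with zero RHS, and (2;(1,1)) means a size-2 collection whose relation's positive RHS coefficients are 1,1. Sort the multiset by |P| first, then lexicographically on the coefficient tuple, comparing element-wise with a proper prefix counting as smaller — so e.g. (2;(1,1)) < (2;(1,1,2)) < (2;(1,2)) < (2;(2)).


Σ has 14 primitive collections:

  • {2,6}:  v_{2} + v_{6} = 0  ⟹  sig = (2;())
  • {4,5}:  v_{4} + v_{5} = 0  ⟹  sig = (2;())
  • {0,4}:  v_{0} + v_{4} = v_{3}  ⟹  sig = (2;(1))
  • {0,5}:  v_{0} + v_{5} = v_{1}  ⟹  sig = (2;(1))
  • {1,4}:  v_{1} + v_{4} = v_{0}  ⟹  sig = (2;(1))
  • {1,5}:  v_{1} + v_{5} = v_{2}  ⟹  sig = (2;(1))
  • {1,6}:  v_{1} + v_{6} = v_{4}  ⟹  sig = (2;(1))
  • {2,4}:  v_{2} + v_{4} = v_{1}  ⟹  sig = (2;(1))
  • {3,5}:  v_{3} + v_{5} = v_{0}  ⟹  sig = (2;(1))
  • {2,3}:  v_{2} + v_{3} = v_{0} + v_{1}  ⟹  sig = (2;(1,1))
  • {0,2}:  v_{0} + v_{2} = 2·v_{1}  ⟹  sig = (2;(2))
  • {0,6}:  v_{0} + v_{6} = 2·v_{4}  ⟹  sig = (2;(2))
  • {1,3}:  v_{1} + v_{3} = 2·v_{0}  ⟹  sig = (2;(2))
  • {3,6}:  v_{3} + v_{6} = 3·v_{4}  ⟹  sig = (2;(3))

so the primitive-relation signature multiset is
    |P|=2: 14 collections, coeffs (), (), (1), (1), (1), (1), (1), (1), (1), (1,1), (2), (2), (2), (3)


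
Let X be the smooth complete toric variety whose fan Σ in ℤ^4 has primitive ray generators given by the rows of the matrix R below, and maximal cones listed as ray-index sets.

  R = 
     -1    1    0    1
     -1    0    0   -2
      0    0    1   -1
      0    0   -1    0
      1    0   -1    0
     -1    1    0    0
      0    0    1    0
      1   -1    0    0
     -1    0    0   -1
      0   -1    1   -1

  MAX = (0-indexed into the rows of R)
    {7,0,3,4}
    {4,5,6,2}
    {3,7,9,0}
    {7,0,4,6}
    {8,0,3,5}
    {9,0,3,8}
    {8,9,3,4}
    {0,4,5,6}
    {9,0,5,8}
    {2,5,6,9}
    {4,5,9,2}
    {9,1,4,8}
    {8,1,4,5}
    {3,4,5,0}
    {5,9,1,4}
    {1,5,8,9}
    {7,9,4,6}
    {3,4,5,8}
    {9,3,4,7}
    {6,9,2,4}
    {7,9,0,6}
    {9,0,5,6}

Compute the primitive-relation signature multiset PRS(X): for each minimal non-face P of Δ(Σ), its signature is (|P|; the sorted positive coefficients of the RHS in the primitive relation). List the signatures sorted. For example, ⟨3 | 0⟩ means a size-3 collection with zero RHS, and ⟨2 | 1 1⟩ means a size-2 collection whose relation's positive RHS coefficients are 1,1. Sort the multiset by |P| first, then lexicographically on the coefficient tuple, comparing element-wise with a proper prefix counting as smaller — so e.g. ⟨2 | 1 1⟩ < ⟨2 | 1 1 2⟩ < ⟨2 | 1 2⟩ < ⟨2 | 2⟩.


Δ(Σ) — 10 vertices, 18 min non-faces:

  {3,6}:  v_{3} + v_{6} = 0  ⟹  sig = ⟨2 | 0⟩
  {5,7}:  v_{5} + v_{7} = 0  ⟹  sig = ⟨2 | 0⟩
  {0,1}:  v_{0} + v_{1} = v_{5} + v_{8}  ⟹  sig = ⟨2 | 1 1⟩
  {0,2}:  v_{0} + v_{2} = v_{5} + v_{6}  ⟹  sig = ⟨2 | 1 1⟩
  {6,8}:  v_{6} + v_{8} = v_{5} + v_{9}  ⟹  sig = ⟨2 | 1 1⟩
  {7,8}:  v_{7} + v_{8} = v_{3} + v_{9}  ⟹  sig = ⟨2 | 1 1⟩
  {1,7}:  v_{1} + v_{7} = v_{4} + v_{8} + v_{9}  ⟹  sig = ⟨2 | 1 1 1⟩
  {2,3}:  v_{2} + v_{3} = v_{4} + v_{5} + v_{9}  ⟹  sig = ⟨2 | 1 1 1⟩
  {2,7}:  v_{2} + v_{7} = v_{4} + v_{6} + v_{9}  ⟹  sig = ⟨2 | 1 1 1⟩
  {1,3}:  v_{1} + v_{3} = v_{4} + 2·v_{8}  ⟹  sig = ⟨2 | 1 2⟩
  {1,6}:  v_{1} + v_{6} = v_{4} + 2·v_{5} + 2·v_{9}  ⟹  sig = ⟨2 | 1 2 2⟩
  {2,8}:  v_{2} + v_{8} = v_{4} + 2·v_{5} + 2·v_{9}  ⟹  sig = ⟨2 | 1 2 2⟩
  {1,2}:  v_{1} + v_{2} = 2·v_{4} + 3·v_{5} + 3·v_{9}  ⟹  sig = ⟨2 | 2 3 3⟩
  {0,4,9}:  v_{0} + v_{4} + v_{9} = 0  ⟹  sig = ⟨3 | 0⟩
  {3,5,9}:  v_{3} + v_{5} + v_{9} = v_{8}  ⟹  sig = ⟨3 | 1⟩
  {0,4,8}:  v_{0} + v_{4} + v_{8} = v_{3} + v_{5}  ⟹  sig = ⟨3 | 1 1⟩
  {4,5,6,9}:  v_{4} + v_{5} + v_{6} + v_{9} = v_{2}  ⟹  sig = ⟨4 | 1⟩
  {4,5,8,9}:  v_{4} + v_{5} + v_{8} + v_{9} = v_{1}  ⟹  sig = ⟨4 | 1⟩

so the primitive-relation signature multiset is
{ ⟨2 | 0⟩ ×2,  ⟨2 | 1 1⟩ ×4,  ⟨2 | 1 1 1⟩ ×3,  ⟨2 | 1 2⟩,  ⟨2 | 1 2 2⟩ ×2,  ⟨2 | 2 3 3⟩,  ⟨3 | 0⟩,  ⟨3 | 1⟩,  ⟨3 | 1 1⟩,  ⟨4 | 1⟩ ×2 }


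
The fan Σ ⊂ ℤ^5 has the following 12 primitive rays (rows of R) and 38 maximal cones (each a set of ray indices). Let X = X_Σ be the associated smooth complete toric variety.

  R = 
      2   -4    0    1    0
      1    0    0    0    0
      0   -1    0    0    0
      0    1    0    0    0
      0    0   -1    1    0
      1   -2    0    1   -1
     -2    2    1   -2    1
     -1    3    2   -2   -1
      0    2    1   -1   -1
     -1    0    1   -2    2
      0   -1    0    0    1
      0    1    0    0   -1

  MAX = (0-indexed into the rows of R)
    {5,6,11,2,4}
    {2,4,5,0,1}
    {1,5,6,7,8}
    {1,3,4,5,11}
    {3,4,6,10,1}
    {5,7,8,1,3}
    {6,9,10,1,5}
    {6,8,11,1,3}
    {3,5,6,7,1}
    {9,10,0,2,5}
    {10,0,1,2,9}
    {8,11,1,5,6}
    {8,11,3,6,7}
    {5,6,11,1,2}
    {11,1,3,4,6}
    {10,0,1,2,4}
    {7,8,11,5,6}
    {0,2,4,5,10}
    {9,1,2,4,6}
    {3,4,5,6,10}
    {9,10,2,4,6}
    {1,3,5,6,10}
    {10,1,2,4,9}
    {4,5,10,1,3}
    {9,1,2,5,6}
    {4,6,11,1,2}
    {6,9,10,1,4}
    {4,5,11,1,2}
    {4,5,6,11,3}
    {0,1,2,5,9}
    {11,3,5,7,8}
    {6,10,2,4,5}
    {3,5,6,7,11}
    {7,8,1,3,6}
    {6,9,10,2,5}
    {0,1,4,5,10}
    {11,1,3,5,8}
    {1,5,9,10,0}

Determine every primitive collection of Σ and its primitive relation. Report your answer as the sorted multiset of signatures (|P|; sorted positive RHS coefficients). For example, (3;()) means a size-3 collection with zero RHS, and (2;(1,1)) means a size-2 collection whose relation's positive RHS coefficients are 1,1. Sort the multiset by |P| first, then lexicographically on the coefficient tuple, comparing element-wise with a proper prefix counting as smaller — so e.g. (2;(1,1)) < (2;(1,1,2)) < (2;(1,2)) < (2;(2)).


Σ has 25 primitive collections:

  • {2,3}:  v_{2} + v_{3} = 0  so sig = (2;())
  • {10,11}:  v_{10} + v_{11} = 0  so sig = (2;())
  • {0,6}:  v_{0} + v_{6} = v_{5} + v_{9}  so sig = (2;(1,1))
  • {4,8}:  v_{4} + v_{8} = v_{3} + v_{11}  so sig = (2;(1,1))
  • {0,3}:  v_{0} + v_{3} = v_{1} + v_{5} + v_{10}  so sig = (2;(1,1,1))
  • {0,11}:  v_{0} + v_{11} = v_{1} + v_{2} + v_{5}  so sig = (2;(1,1,1))
  • {2,7}:  v_{2} + v_{7} = v_{5} + v_{6} + v_{8}  so sig = (2;(1,1,1))
  • {3,9}:  v_{3} + v_{9} = v_{1} + v_{6} + v_{10}  so sig = (2;(1,1,1))
  • {9,11}:  v_{9} + v_{11} = v_{1} + v_{2} + v_{6}  so sig = (2;(1,1,1))
  • {2,8}:  v_{2} + v_{8} = v_{1} + v_{5} + v_{6} + v_{11}  so sig = (2;(1,1,1,1))
  • {8,10}:  v_{8} + v_{10} = v_{1} + v_{3} + v_{5} + v_{6}  so sig = (2;(1,1,1,1))
  • {4,7}:  v_{4} + v_{7} = 2·v_{3} + v_{5} + v_{6} + v_{11}  so sig = (2;(1,1,1,2))
  • {0,8}:  v_{0} + v_{8} = 2·v_{1} + 2·v_{5} + v_{6}  so sig = (2;(1,2,2))
  • {8,9}:  v_{8} + v_{9} = 2·v_{1} + v_{5} + 2·v_{6}  so sig = (2;(1,2,2))
  • {7,10}:  v_{7} + v_{10} = v_{1} + 2·v_{3} + 2·v_{5} + 2·v_{6}  so sig = (2;(1,2,2,2))
  • {0,7}:  v_{0} + v_{7} = 2·v_{1} + v_{3} + 3·v_{5} + 2·v_{6}  so sig = (2;(1,2,2,3))
  • {7,9}:  v_{7} + v_{9} = 2·v_{1} + v_{3} + 2·v_{5} + 3·v_{6}  so sig = (2;(1,2,2,3))
  • {4,5,9}:  v_{4} + v_{5} + v_{9} = v_{2} + v_{10}  so sig = (3;(1,1))
  • {0,4,9}:  v_{0} + v_{4} + v_{9} = v_{1} + 2·v_{2} + 2·v_{10}  so sig = (3;(1,2,2))
  • {1,7,11}:  v_{1} + v_{7} + v_{11} = 2·v_{8}  so sig = (3;(2))
  • {1,4,5,6}:  v_{1} + v_{4} + v_{5} + v_{6} = 0  so sig = (4;())
  • {1,2,5,10}:  v_{1} + v_{2} + v_{5} + v_{10} = v_{0}  so sig = (4;(1))
  • {1,2,6,10}:  v_{1} + v_{2} + v_{6} + v_{10} = v_{9}  so sig = (4;(1))
  • {3,5,6,8}:  v_{3} + v_{5} + v_{6} + v_{8} = v_{7}  so sig = (4;(1))
  • {1,3,5,6,11}:  v_{1} + v_{3} + v_{5} + v_{6} + v_{11} = v_{8}  so sig = (5;(1))

Sorted signature multiset PRS(X):
{ (2;()) ×2,  (2;(1,1)) ×2,  (2;(1,1,1)) ×5,  (2;(1,1,1,1)) ×2,  (2;(1,1,1,2)),  (2;(1,2,2)) ×2,  (2;(1,2,2,2)),  (2;(1,2,2,3)) ×2,  (3;(1,1)),  (3;(1,2,2)),  (3;(2)),  (4;()),  (4;(1)) ×3,  (5;(1)) }
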